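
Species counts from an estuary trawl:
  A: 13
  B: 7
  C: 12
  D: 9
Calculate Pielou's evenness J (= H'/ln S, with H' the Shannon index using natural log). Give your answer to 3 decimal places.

0.980

Total N = 13+7+12+9 = 41, so the proportions are 0.31707, 0.17073, 0.29268, 0.21951 (working shown to 5 dp, full precision carried).
H' = −Σ pᵢ ln pᵢ = −((-0.36420) + (-0.30180) + (-0.35961) + (-0.33286)) = 1.35846.
With S = 4 species, ln S = 1.38629, so J = 1.35846/1.38629 = 0.97992, i.e. 0.980 to 3 decimal places.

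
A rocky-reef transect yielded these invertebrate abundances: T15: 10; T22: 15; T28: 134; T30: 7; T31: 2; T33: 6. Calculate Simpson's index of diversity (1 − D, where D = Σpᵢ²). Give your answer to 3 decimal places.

0.393

Total N = 10+15+134+7+2+6 = 174, so the proportions are 0.05747, 0.08621, 0.77011, 0.04023, 0.01149, 0.03448 (working shown to 5 dp, full precision carried).
D = 0.05747² + 0.08621² + 0.77011² + 0.04023² + 0.01149² + 0.03448² = 0.00330 + 0.00743 + 0.59308 + 0.00162 + 0.00013 + 0.00119 = 0.60675.
So 1 − D = 0.39325, i.e. 0.393 to 3 decimal places.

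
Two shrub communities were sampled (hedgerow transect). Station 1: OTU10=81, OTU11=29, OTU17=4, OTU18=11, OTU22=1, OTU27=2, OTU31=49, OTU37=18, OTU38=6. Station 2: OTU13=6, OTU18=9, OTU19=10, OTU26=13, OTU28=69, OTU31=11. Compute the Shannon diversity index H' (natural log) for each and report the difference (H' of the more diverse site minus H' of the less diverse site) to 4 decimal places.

0.2849

Station 1: N=201, proportions 0.402985, 0.144279, 0.0199, 0.054726, 0.004975, 0.00995, 0.243781, 0.089552, 0.029851, giving H' = 1.619789 (working shown to 6 dp, full precision carried).
Station 2: N=118, proportions 0.050847, 0.076271, 0.084746, 0.110169, 0.584746, 0.09322, giving H' = 1.334871.
Difference = |1.619789 − 1.334871| = 0.284918, i.e. 0.2849 to 4 decimal places.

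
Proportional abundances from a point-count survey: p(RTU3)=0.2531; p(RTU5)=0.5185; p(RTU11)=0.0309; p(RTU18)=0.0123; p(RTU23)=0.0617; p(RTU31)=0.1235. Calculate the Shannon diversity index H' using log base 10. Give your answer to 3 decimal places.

0.556

Each pᵢ log₁₀ pᵢ term (working shown to 5 dp, full precision carried): 0.2531×(-0.59671)=-0.15103, 0.5185×(-0.28525)=-0.14790, 0.0309×(-1.51004)=-0.04666, 0.0123×(-1.91009)=-0.02349, 0.0617×(-1.20971)=-0.07464, 0.1235×(-0.90833)=-0.11218.
Sum = -0.55590, so H' = 0.556.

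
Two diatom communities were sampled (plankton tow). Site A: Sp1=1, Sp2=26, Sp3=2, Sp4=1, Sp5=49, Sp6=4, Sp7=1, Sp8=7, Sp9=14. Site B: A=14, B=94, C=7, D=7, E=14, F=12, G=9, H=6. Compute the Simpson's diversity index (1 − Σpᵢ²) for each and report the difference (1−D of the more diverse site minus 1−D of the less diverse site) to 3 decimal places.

0.057

Site A: N=105, proportions 0.00952, 0.24762, 0.01905, 0.00952, 0.46667, 0.0381, 0.00952, 0.06667, 0.13333, giving 1−D = 0.69660 (working shown to 5 dp, full precision carried).
Site B: N=163, proportions 0.08589, 0.57669, 0.04294, 0.04294, 0.08589, 0.07362, 0.05521, 0.03681, giving 1−D = 0.63917.
Difference = |0.69660 − 0.63917| = 0.05743, i.e. 0.057 to 3 decimal places.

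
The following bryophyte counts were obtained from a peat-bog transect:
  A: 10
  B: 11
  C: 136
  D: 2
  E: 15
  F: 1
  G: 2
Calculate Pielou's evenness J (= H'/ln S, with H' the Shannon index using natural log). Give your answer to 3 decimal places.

Total N = 10+11+136+2+15+1+2 = 177, so the proportions are 0.0565, 0.06215, 0.76836, 0.0113, 0.08475, 0.00565, 0.0113 (working shown to 5 dp, full precision carried).
H' = −Σ pᵢ ln pᵢ = −((-0.16235) + (-0.17266) + (-0.20246) + (-0.05066) + (-0.20916) + (-0.02924) + (-0.05066)) = 0.87718.
With S = 7 species, ln S = 1.94591, so J = 0.87718/1.94591 = 0.45078, i.e. 0.451 to 3 decimal places.

0.451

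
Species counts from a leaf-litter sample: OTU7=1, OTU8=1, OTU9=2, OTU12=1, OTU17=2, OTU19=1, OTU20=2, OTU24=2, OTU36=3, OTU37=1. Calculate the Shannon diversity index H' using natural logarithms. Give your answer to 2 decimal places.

2.22

Total N = 1+1+2+1+2+1+2+2+3+1 = 16, so the proportions are 0.0625, 0.0625, 0.125, 0.0625, 0.125, 0.0625, 0.125, 0.125, 0.1875, 0.0625 (working shown to 4 dp, full precision carried).
Each pᵢ ln pᵢ term: 0.0625×(-2.7726)=-0.1733, 0.0625×(-2.7726)=-0.1733, 0.125×(-2.0794)=-0.2599, 0.0625×(-2.7726)=-0.1733, 0.125×(-2.0794)=-0.2599, 0.0625×(-2.7726)=-0.1733, 0.125×(-2.0794)=-0.2599, 0.125×(-2.0794)=-0.2599, 0.1875×(-1.6740)=-0.3139, 0.0625×(-2.7726)=-0.1733.
Sum = -2.2200, so H' = 2.22.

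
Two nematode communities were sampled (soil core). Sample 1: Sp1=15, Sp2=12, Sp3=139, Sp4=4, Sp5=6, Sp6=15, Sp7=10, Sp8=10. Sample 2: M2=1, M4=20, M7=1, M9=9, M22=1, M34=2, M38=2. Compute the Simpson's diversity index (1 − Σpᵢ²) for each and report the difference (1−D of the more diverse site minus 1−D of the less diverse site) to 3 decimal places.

0.073

Sample 1: N=211, proportions 0.07109, 0.05687, 0.65877, 0.01896, 0.02844, 0.07109, 0.04739, 0.04739, giving 1−D = 0.54702 (working shown to 5 dp, full precision carried).
Sample 2: N=36, proportions 0.02778, 0.55556, 0.02778, 0.25, 0.02778, 0.05556, 0.05556, giving 1−D = 0.62037.
Difference = |0.54702 − 0.62037| = 0.07335, i.e. 0.073 to 3 decimal places.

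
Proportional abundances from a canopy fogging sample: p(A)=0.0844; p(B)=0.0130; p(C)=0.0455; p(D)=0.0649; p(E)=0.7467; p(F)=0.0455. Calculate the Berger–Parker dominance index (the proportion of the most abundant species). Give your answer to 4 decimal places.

0.7467

The largest proportion is 0.7467, i.e. d = 0.7467 to 4 decimal places.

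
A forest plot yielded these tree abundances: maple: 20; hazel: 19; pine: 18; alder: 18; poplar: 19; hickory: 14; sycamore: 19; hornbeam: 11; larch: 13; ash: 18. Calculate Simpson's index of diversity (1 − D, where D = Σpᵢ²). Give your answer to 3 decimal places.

Total N = 20+19+18+18+19+14+19+11+13+18 = 169, so the proportions are 0.11834, 0.11243, 0.10651, 0.10651, 0.11243, 0.08284, 0.11243, 0.06509, 0.07692, 0.10651 (working shown to 5 dp, full precision carried).
D = 0.11834² + 0.11243² + 0.10651² + 0.10651² + 0.11243² + 0.08284² + 0.11243² + 0.06509² + 0.07692² + 0.10651² = 0.01401 + 0.01264 + 0.01134 + 0.01134 + 0.01264 + 0.00686 + 0.01264 + 0.00424 + 0.00592 + 0.01134 = 0.10297.
So 1 − D = 0.89703, i.e. 0.897 to 3 decimal places.

0.897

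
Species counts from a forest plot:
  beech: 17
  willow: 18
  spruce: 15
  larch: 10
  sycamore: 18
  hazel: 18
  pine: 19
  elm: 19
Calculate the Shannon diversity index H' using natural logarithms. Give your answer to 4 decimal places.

2.0637

Total N = 17+18+15+10+18+18+19+19 = 134, so the proportions are 0.126866, 0.134328, 0.11194, 0.074627, 0.134328, 0.134328, 0.141791, 0.141791 (working shown to 6 dp, full precision carried).
Each pᵢ ln pᵢ term: 0.126866×(-2.064626)=-0.261930, 0.134328×(-2.007468)=-0.269660, 0.11194×(-2.189790)=-0.245126, 0.074627×(-2.595255)=-0.193676, 0.134328×(-2.007468)=-0.269660, 0.134328×(-2.007468)=-0.269660, 0.141791×(-1.953401)=-0.276975, 0.141791×(-1.953401)=-0.276975.
Sum = -2.063661, so H' = 2.0637.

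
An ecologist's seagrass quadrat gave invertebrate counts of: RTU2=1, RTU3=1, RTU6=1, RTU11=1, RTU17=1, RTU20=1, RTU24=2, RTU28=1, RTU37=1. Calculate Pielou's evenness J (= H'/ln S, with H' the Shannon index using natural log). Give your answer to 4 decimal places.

0.9849

Total N = 1+1+1+1+1+1+2+1+1 = 10, so the proportions are 0.1, 0.1, 0.1, 0.1, 0.1, 0.1, 0.2, 0.1, 0.1 (working shown to 6 dp, full precision carried).
H' = −Σ pᵢ ln pᵢ = −((-0.230259) + (-0.230259) + (-0.230259) + (-0.230259) + (-0.230259) + (-0.230259) + (-0.321888) + (-0.230259) + (-0.230259)) = 2.163956.
With S = 9 species, ln S = 2.197225, so J = 2.163956/2.197225 = 0.984859, i.e. 0.9849 to 4 decimal places.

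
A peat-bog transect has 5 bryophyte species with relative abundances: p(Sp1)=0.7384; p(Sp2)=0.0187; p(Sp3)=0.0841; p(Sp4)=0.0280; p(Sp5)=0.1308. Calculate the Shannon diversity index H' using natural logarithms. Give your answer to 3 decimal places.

0.873

Each pᵢ ln pᵢ term (working shown to 5 dp, full precision carried): 0.7384×(-0.30327)=-0.22393, 0.0187×(-3.97923)=-0.07441, 0.0841×(-2.47575)=-0.20821, 0.028×(-3.57555)=-0.10012, 0.1308×(-2.03409)=-0.26606.
Sum = -0.87273, so H' = 0.873.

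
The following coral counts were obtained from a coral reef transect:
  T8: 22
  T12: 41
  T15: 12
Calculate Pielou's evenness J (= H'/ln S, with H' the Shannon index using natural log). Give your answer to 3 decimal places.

Total N = 22+41+12 = 75, so the proportions are 0.29333, 0.54667, 0.16 (working shown to 5 dp, full precision carried).
H' = −Σ pᵢ ln pᵢ = −((-0.35976) + (-0.33014) + (-0.29321)) = 0.98311.
With S = 3 species, ln S = 1.09861, so J = 0.98311/1.09861 = 0.89487, i.e. 0.895 to 3 decimal places.

0.895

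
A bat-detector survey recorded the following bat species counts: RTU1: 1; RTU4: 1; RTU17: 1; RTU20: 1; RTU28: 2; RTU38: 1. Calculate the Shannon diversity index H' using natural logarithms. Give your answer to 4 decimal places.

Total N = 1+1+1+1+2+1 = 7, so the proportions are 0.142857, 0.142857, 0.142857, 0.142857, 0.285714, 0.142857 (working shown to 6 dp, full precision carried).
Each pᵢ ln pᵢ term: 0.142857×(-1.945910)=-0.277987, 0.142857×(-1.945910)=-0.277987, 0.142857×(-1.945910)=-0.277987, 0.142857×(-1.945910)=-0.277987, 0.285714×(-1.252763)=-0.357932, 0.142857×(-1.945910)=-0.277987.
Sum = -1.747868, so H' = 1.7479.

1.7479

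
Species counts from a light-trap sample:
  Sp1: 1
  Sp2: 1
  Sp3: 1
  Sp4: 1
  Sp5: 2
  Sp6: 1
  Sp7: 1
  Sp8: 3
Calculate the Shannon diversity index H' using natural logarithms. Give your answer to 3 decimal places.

Total N = 1+1+1+1+2+1+1+3 = 11, so the proportions are 0.09091, 0.09091, 0.09091, 0.09091, 0.18182, 0.09091, 0.09091, 0.27273 (working shown to 5 dp, full precision carried).
Each pᵢ ln pᵢ term: 0.09091×(-2.39790)=-0.21799, 0.09091×(-2.39790)=-0.21799, 0.09091×(-2.39790)=-0.21799, 0.09091×(-2.39790)=-0.21799, 0.18182×(-1.70475)=-0.30995, 0.09091×(-2.39790)=-0.21799, 0.09091×(-2.39790)=-0.21799, 0.27273×(-1.29928)=-0.35435.
Sum = -1.97225, so H' = 1.972.

1.972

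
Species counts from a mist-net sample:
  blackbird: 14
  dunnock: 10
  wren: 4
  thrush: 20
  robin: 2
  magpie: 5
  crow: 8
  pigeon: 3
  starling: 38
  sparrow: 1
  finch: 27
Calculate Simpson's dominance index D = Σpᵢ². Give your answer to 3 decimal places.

Total N = 14+10+4+20+2+5+8+3+38+1+27 = 132, so the proportions are 0.10606, 0.07576, 0.0303, 0.15152, 0.01515, 0.03788, 0.06061, 0.02273, 0.28788, 0.00758, 0.20455 (working shown to 5 dp, full precision carried).
D = 0.10606² + 0.07576² + 0.0303² + 0.15152² + 0.01515² + 0.03788² + 0.06061² + 0.02273² + 0.28788² + 0.00758² + 0.20455² = 0.01125 + 0.00574 + 0.00092 + 0.02296 + 0.00023 + 0.00143 + 0.00367 + 0.00052 + 0.08287 + 0.00006 + 0.04184 = 0.17149.
To 3 decimal places, D = 0.171.

0.171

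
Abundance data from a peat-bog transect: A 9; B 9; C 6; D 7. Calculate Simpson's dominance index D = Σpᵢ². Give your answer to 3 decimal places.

Total N = 9+9+6+7 = 31, so the proportions are 0.29032, 0.29032, 0.19355, 0.22581 (working shown to 5 dp, full precision carried).
D = 0.29032² + 0.29032² + 0.19355² + 0.22581² = 0.08429 + 0.08429 + 0.03746 + 0.05099 = 0.25702.
To 3 decimal places, D = 0.257.

0.257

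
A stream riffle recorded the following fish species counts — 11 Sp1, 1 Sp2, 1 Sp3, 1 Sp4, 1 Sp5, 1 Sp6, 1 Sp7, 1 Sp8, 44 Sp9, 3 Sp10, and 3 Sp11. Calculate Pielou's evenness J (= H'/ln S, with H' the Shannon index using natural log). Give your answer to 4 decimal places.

0.5363

Total N = 11+1+1+1+1+1+1+1+44+3+3 = 68, so the proportions are 0.161765, 0.014706, 0.014706, 0.014706, 0.014706, 0.014706, 0.014706, 0.014706, 0.647059, 0.044118, 0.044118 (working shown to 6 dp, full precision carried).
H' = −Σ pᵢ ln pᵢ = −((-0.294673) + (-0.062052) + (-0.062052) + (-0.062052) + (-0.062052) + (-0.062052) + (-0.062052) + (-0.062052) + (-0.281676) + (-0.137687) + (-0.137687)) = 1.286083.
With S = 11 species, ln S = 2.397895, so J = 1.286083/2.397895 = 0.536338, i.e. 0.5363 to 4 decimal places.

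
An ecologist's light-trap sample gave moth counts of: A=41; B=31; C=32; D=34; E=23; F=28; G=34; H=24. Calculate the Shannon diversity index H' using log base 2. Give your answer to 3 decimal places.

Total N = 41+31+32+34+23+28+34+24 = 247, so the proportions are 0.16599, 0.12551, 0.12955, 0.13765, 0.09312, 0.11336, 0.13765, 0.09717 (working shown to 5 dp, full precision carried).
Each pᵢ log₂ pᵢ term: 0.16599×(-2.59082)=-0.43005, 0.12551×(-2.99417)=-0.37579, 0.12955×(-2.94837)=-0.38197, 0.13765×(-2.86090)=-0.39381, 0.09312×(-3.42481)=-0.31891, 0.11336×(-3.14101)=-0.35607, 0.13765×(-2.86090)=-0.39381, 0.09717×(-3.36340)=-0.32681.
Sum = -2.97722, so H' = 2.977.

2.977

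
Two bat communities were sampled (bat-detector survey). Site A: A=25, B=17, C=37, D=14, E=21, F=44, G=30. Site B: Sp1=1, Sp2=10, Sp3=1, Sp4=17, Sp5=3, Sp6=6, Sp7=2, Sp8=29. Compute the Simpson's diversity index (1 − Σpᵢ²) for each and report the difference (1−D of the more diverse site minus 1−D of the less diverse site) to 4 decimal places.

Site A: N=188, proportions 0.132979, 0.090426, 0.196809, 0.074468, 0.111702, 0.234043, 0.159574, giving 1−D = 0.837144 (working shown to 6 dp, full precision carried).
Site B: N=69, proportions 0.014493, 0.144928, 0.014493, 0.246377, 0.043478, 0.086957, 0.028986, 0.42029, giving 1−D = 0.730939.
Difference = |0.837144 − 0.730939| = 0.106205, i.e. 0.1062 to 4 decimal places.

0.1062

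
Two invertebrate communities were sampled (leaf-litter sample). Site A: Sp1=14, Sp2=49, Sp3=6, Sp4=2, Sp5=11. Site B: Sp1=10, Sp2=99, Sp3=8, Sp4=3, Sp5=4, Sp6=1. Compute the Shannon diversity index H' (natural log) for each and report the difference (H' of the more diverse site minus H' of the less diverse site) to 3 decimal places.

0.360

Site A: N=82, proportions 0.17073, 0.59756, 0.07317, 0.02439, 0.13415, giving H' = 1.16087 (working shown to 5 dp, full precision carried).
Site B: N=125, proportions 0.08, 0.792, 0.064, 0.024, 0.032, 0.008, giving H' = 0.80096.
Difference = |1.16087 − 0.80096| = 0.35991, i.e. 0.360 to 3 decimal places.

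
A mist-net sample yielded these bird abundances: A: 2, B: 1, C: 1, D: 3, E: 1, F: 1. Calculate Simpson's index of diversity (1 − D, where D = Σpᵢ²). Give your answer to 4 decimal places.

0.7901

Total N = 2+1+1+3+1+1 = 9, so the proportions are 0.222222, 0.111111, 0.111111, 0.333333, 0.111111, 0.111111 (working shown to 6 dp, full precision carried).
D = 0.222222² + 0.111111² + 0.111111² + 0.333333² + 0.111111² + 0.111111² = 0.049383 + 0.012346 + 0.012346 + 0.111111 + 0.012346 + 0.012346 = 0.209877.
So 1 − D = 0.790123, i.e. 0.7901 to 4 decimal places.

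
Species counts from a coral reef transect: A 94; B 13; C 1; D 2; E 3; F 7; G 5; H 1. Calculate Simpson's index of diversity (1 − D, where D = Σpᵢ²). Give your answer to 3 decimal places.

Total N = 94+13+1+2+3+7+5+1 = 126, so the proportions are 0.74603, 0.10317, 0.00794, 0.01587, 0.02381, 0.05556, 0.03968, 0.00794 (working shown to 5 dp, full precision carried).
D = 0.74603² + 0.10317² + 0.00794² + 0.01587² + 0.02381² + 0.05556² + 0.03968² + 0.00794² = 0.55656 + 0.01064 + 0.00006 + 0.00025 + 0.00057 + 0.00309 + 0.00157 + 0.00006 = 0.57281.
So 1 − D = 0.42719, i.e. 0.427 to 3 decimal places.

0.427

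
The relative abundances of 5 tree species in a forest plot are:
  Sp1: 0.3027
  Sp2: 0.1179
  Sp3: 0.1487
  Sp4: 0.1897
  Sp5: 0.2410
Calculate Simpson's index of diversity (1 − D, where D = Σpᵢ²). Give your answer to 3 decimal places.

0.778

D = 0.3027² + 0.1179² + 0.1487² + 0.1897² + 0.241² = 0.09163 + 0.01390 + 0.02211 + 0.03599 + 0.05808 = 0.22171 (working shown to 5 dp, full precision carried).
So 1 − D = 0.77829, i.e. 0.778 to 3 decimal places.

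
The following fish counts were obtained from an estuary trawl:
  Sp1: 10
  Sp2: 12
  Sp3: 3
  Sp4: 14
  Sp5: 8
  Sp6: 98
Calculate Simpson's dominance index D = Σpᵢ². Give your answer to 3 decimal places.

Total N = 10+12+3+14+8+98 = 145, so the proportions are 0.06897, 0.08276, 0.02069, 0.09655, 0.05517, 0.67586 (working shown to 5 dp, full precision carried).
D = 0.06897² + 0.08276² + 0.02069² + 0.09655² + 0.05517² + 0.67586² = 0.00476 + 0.00685 + 0.00043 + 0.00932 + 0.00304 + 0.45679 = 0.48119.
To 3 decimal places, D = 0.481.

0.481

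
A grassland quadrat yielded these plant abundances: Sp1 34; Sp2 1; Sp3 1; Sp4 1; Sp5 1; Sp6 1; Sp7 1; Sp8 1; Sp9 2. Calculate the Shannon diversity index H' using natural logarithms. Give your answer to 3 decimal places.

0.941

Total N = 34+1+1+1+1+1+1+1+2 = 43, so the proportions are 0.7907, 0.02326, 0.02326, 0.02326, 0.02326, 0.02326, 0.02326, 0.02326, 0.04651 (working shown to 5 dp, full precision carried).
Each pᵢ ln pᵢ term: 0.7907×(-0.23484)=-0.18569, 0.02326×(-3.76120)=-0.08747, 0.02326×(-3.76120)=-0.08747, 0.02326×(-3.76120)=-0.08747, 0.02326×(-3.76120)=-0.08747, 0.02326×(-3.76120)=-0.08747, 0.02326×(-3.76120)=-0.08747, 0.02326×(-3.76120)=-0.08747, 0.04651×(-3.06805)=-0.14270.
Sum = -0.94068, so H' = 0.941.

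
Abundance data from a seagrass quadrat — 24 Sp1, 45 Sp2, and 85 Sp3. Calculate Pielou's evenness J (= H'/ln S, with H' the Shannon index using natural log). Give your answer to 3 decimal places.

Total N = 24+45+85 = 154, so the proportions are 0.15584, 0.29221, 0.55195 (working shown to 5 dp, full precision carried).
H' = −Σ pᵢ ln pᵢ = −((-0.28970) + (-0.35950) + (-0.32802)) = 0.97722.
With S = 3 species, ln S = 1.09861, so J = 0.97722/1.09861 = 0.88951, i.e. 0.890 to 3 decimal places.

0.890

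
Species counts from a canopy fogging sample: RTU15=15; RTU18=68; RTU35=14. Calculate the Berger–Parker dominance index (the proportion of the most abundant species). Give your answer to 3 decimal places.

Total N = 15+68+14 = 97, so the proportions are 0.15464, 0.70103, 0.14433 (working shown to 5 dp, full precision carried).
The largest proportion is 0.70103, i.e. d = 0.701 to 3 decimal places.

0.701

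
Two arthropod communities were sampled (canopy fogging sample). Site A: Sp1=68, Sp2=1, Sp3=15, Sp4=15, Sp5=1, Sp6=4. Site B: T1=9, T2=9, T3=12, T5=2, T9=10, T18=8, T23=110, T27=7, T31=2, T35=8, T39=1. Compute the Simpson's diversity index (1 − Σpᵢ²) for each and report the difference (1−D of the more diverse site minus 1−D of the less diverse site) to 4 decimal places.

Site A: N=104, proportions 0.653846, 0.009615, 0.144231, 0.144231, 0.009615, 0.038462, giving 1−D = 0.529216 (working shown to 6 dp, full precision carried).
Site B: N=178, proportions 0.050562, 0.050562, 0.067416, 0.011236, 0.05618, 0.044944, 0.617978, 0.039326, 0.011236, 0.044944, 0.005618, giving 1−D = 0.599419.
Difference = |0.529216 − 0.599419| = 0.070203, i.e. 0.0702 to 4 decimal places.

0.0702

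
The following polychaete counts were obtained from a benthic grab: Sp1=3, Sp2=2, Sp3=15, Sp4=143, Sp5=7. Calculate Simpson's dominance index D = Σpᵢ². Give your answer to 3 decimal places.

Total N = 3+2+15+143+7 = 170, so the proportions are 0.01765, 0.01176, 0.08824, 0.84118, 0.04118 (working shown to 5 dp, full precision carried).
D = 0.01765² + 0.01176² + 0.08824² + 0.84118² + 0.04118² = 0.00031 + 0.00014 + 0.00779 + 0.70758 + 0.00170 = 0.71751.
To 3 decimal places, D = 0.718.

0.718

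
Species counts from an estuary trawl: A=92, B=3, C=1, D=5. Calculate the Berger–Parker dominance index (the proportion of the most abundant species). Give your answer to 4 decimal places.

0.9109

Total N = 92+3+1+5 = 101, so the proportions are 0.910891, 0.029703, 0.009901, 0.049505 (working shown to 6 dp, full precision carried).
The largest proportion is 0.910891, i.e. d = 0.9109 to 4 decimal places.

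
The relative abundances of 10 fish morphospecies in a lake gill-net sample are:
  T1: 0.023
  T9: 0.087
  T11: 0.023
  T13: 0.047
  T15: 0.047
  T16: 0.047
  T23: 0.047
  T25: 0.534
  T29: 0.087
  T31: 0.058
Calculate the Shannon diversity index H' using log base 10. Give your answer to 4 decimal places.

0.7267

Each pᵢ log₁₀ pᵢ term (working shown to 6 dp, full precision carried): 0.023×(-1.638272)=-0.037680, 0.087×(-1.060481)=-0.092262, 0.023×(-1.638272)=-0.037680, 0.047×(-1.327902)=-0.062411, 0.047×(-1.327902)=-0.062411, 0.047×(-1.327902)=-0.062411, 0.047×(-1.327902)=-0.062411, 0.534×(-0.272459)=-0.145493, 0.087×(-1.060481)=-0.092262, 0.058×(-1.236572)=-0.071721.
Sum = -0.726744, so H' = 0.7267.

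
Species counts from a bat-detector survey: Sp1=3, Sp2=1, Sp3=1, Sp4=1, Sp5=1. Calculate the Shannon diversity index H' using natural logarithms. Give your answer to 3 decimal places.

Total N = 3+1+1+1+1 = 7, so the proportions are 0.42857, 0.14286, 0.14286, 0.14286, 0.14286 (working shown to 5 dp, full precision carried).
Each pᵢ ln pᵢ term: 0.42857×(-0.84730)=-0.36313, 0.14286×(-1.94591)=-0.27799, 0.14286×(-1.94591)=-0.27799, 0.14286×(-1.94591)=-0.27799, 0.14286×(-1.94591)=-0.27799.
Sum = -1.47508, so H' = 1.475.

1.475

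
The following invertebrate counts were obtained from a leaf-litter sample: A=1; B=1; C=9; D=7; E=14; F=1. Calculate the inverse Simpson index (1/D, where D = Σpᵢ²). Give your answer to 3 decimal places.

3.310

Total N = 1+1+9+7+14+1 = 33, so the proportions are 0.030303, 0.030303, 0.2727273, 0.2121212, 0.4242424, 0.030303 (working shown to 7 dp, full precision carried).
D = 0.030303² + 0.030303² + 0.2727273² + 0.2121212² + 0.4242424² + 0.030303² = 0.0009183 + 0.0009183 + 0.0743802 + 0.0449954 + 0.1799816 + 0.0009183 = 0.3021120.
So 1/D = 3.31003, i.e. 3.310 to 3 decimal places.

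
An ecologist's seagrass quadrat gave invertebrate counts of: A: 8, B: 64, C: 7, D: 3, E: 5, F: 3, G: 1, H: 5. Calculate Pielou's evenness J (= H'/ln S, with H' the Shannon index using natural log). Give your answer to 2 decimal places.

0.60

Total N = 8+64+7+3+5+3+1+5 = 96, so the proportions are 0.0833, 0.6667, 0.0729, 0.0312, 0.0521, 0.0312, 0.0104, 0.0521 (working shown to 4 dp, full precision carried).
H' = −Σ pᵢ ln pᵢ = −((-0.2071) + (-0.2703) + (-0.1909) + (-0.1083) + (-0.1539) + (-0.1083) + (-0.0475) + (-0.1539)) = 1.2403.
With S = 8 species, ln S = 2.0794, so J = 1.2403/2.0794 = 0.5964, i.e. 0.60 to 2 decimal places.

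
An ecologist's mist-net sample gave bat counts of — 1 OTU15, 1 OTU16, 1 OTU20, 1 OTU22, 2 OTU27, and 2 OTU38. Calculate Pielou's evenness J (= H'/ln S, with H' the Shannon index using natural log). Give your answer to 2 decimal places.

0.97

Total N = 1+1+1+1+2+2 = 8, so the proportions are 0.125, 0.125, 0.125, 0.125, 0.25, 0.25 (working shown to 4 dp, full precision carried).
H' = −Σ pᵢ ln pᵢ = −((-0.2599) + (-0.2599) + (-0.2599) + (-0.2599) + (-0.3466) + (-0.3466)) = 1.7329.
With S = 6 species, ln S = 1.7918, so J = 1.7329/1.7918 = 0.9671, i.e. 0.97 to 2 decimal places.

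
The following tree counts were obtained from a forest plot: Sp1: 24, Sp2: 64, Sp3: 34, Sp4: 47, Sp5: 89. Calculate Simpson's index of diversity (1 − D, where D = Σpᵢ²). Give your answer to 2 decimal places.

Total N = 24+64+34+47+89 = 258, so the proportions are 0.093, 0.2481, 0.1318, 0.1822, 0.345 (working shown to 4 dp, full precision carried).
D = 0.093² + 0.2481² + 0.1318² + 0.1822² + 0.345² = 0.0087 + 0.0615 + 0.0174 + 0.0332 + 0.1190 = 0.2397.
So 1 − D = 0.7603, i.e. 0.76 to 2 decimal places.

0.76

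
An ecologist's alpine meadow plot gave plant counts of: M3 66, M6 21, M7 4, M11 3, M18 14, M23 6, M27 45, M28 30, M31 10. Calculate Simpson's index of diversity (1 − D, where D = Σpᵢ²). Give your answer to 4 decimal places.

0.7960

Total N = 66+21+4+3+14+6+45+30+10 = 199, so the proportions are 0.331658, 0.105528, 0.020101, 0.015075, 0.070352, 0.030151, 0.226131, 0.150754, 0.050251 (working shown to 6 dp, full precision carried).
D = 0.331658² + 0.105528² + 0.020101² + 0.015075² + 0.070352² + 0.030151² + 0.226131² + 0.150754² + 0.050251² = 0.109997 + 0.011136 + 0.000404 + 0.000227 + 0.004949 + 0.000909 + 0.051135 + 0.022727 + 0.002525 = 0.204010.
So 1 − D = 0.795990, i.e. 0.7960 to 4 decimal places.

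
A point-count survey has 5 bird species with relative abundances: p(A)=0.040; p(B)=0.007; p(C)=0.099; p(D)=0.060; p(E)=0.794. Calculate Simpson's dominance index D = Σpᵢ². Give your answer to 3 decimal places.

0.645

D = 0.04² + 0.007² + 0.099² + 0.06² + 0.794² = 0.00160 + 0.00005 + 0.00980 + 0.00360 + 0.63044 = 0.64549 (working shown to 5 dp, full precision carried).
To 3 decimal places, D = 0.645.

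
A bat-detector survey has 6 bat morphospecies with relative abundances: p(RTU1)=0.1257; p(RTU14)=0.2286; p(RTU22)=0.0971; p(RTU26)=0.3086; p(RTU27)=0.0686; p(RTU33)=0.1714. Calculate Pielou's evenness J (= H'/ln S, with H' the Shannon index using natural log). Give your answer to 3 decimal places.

0.934

H' = −Σ pᵢ ln pᵢ = −((-0.26068) + (-0.33736) + (-0.22644) + (-0.36282) + (-0.18381) + (-0.30231)) = 1.67343 (working shown to 5 dp, full precision carried).
With S = 6 species, ln S = 1.79176, so J = 1.67343/1.79176 = 0.93396, i.e. 0.934 to 3 decimal places.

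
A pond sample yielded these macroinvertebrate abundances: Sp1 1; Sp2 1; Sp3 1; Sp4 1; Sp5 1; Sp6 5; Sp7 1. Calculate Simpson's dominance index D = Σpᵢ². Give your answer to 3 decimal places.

0.256

Total N = 1+1+1+1+1+5+1 = 11, so the proportions are 0.09091, 0.09091, 0.09091, 0.09091, 0.09091, 0.45455, 0.09091 (working shown to 5 dp, full precision carried).
D = 0.09091² + 0.09091² + 0.09091² + 0.09091² + 0.09091² + 0.45455² + 0.09091² = 0.00826 + 0.00826 + 0.00826 + 0.00826 + 0.00826 + 0.20661 + 0.00826 = 0.25620.
To 3 decimal places, D = 0.256.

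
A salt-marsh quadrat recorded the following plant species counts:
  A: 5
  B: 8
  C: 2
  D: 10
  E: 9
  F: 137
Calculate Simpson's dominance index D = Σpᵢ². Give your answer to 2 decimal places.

0.65

Total N = 5+8+2+10+9+137 = 171, so the proportions are 0.0292, 0.0468, 0.0117, 0.0585, 0.0526, 0.8012 (working shown to 4 dp, full precision carried).
D = 0.0292² + 0.0468² + 0.0117² + 0.0585² + 0.0526² + 0.8012² = 0.0009 + 0.0022 + 0.0001 + 0.0034 + 0.0028 + 0.6419 = 0.6512.
To 2 decimal places, D = 0.65.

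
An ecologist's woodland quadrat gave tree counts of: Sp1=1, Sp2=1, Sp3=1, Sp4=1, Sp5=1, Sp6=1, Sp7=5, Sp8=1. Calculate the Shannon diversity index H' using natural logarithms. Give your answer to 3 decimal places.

1.814

Total N = 1+1+1+1+1+1+5+1 = 12, so the proportions are 0.08333, 0.08333, 0.08333, 0.08333, 0.08333, 0.08333, 0.41667, 0.08333 (working shown to 5 dp, full precision carried).
Each pᵢ ln pᵢ term: 0.08333×(-2.48491)=-0.20708, 0.08333×(-2.48491)=-0.20708, 0.08333×(-2.48491)=-0.20708, 0.08333×(-2.48491)=-0.20708, 0.08333×(-2.48491)=-0.20708, 0.08333×(-2.48491)=-0.20708, 0.41667×(-0.87547)=-0.36478, 0.08333×(-2.48491)=-0.20708.
Sum = -1.81431, so H' = 1.814.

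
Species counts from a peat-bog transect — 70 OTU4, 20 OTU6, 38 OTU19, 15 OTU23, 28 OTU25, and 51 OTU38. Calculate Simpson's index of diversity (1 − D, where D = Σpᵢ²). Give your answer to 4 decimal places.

Total N = 70+20+38+15+28+51 = 222, so the proportions are 0.315315, 0.09009, 0.171171, 0.067568, 0.126126, 0.22973 (working shown to 6 dp, full precision carried).
D = 0.315315² + 0.09009² + 0.171171² + 0.067568² + 0.126126² + 0.22973² = 0.099424 + 0.008116 + 0.029300 + 0.004565 + 0.015908 + 0.052776 = 0.210088.
So 1 − D = 0.789912, i.e. 0.7899 to 4 decimal places.

0.7899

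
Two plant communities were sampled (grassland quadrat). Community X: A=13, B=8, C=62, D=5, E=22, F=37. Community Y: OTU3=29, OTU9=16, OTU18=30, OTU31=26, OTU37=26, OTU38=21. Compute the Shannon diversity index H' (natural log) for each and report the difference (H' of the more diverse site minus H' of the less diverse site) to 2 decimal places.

0.29

Community X: N=147, proportions 0.0884, 0.0544, 0.4218, 0.034, 0.1497, 0.2517, giving H' = 1.4835 (working shown to 4 dp, full precision carried).
Community Y: N=148, proportions 0.1959, 0.1081, 0.2027, 0.1757, 0.1757, 0.1419, giving H' = 1.7715.
Difference = |1.4835 − 1.7715| = 0.2880, i.e. 0.29 to 2 decimal places.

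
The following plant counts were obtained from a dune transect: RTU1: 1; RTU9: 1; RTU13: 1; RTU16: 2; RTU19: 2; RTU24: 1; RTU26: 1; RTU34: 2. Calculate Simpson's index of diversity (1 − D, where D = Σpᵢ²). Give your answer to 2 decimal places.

Total N = 1+1+1+2+2+1+1+2 = 11, so the proportions are 0.0909, 0.0909, 0.0909, 0.1818, 0.1818, 0.0909, 0.0909, 0.1818 (working shown to 4 dp, full precision carried).
D = 0.0909² + 0.0909² + 0.0909² + 0.1818² + 0.1818² + 0.0909² + 0.0909² + 0.1818² = 0.0083 + 0.0083 + 0.0083 + 0.0331 + 0.0331 + 0.0083 + 0.0083 + 0.0331 = 0.1405.
So 1 − D = 0.8595, i.e. 0.86 to 2 decimal places.

0.86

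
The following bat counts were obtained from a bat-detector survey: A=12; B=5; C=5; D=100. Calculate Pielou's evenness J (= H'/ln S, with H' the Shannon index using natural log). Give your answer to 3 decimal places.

0.471

Total N = 12+5+5+100 = 122, so the proportions are 0.09836, 0.04098, 0.04098, 0.81967 (working shown to 5 dp, full precision carried).
H' = −Σ pᵢ ln pᵢ = −((-0.22811) + (-0.13093) + (-0.13093) + (-0.16299)) = 0.65295.
With S = 4 species, ln S = 1.38629, so J = 0.65295/1.38629 = 0.47101, i.e. 0.471 to 3 decimal places.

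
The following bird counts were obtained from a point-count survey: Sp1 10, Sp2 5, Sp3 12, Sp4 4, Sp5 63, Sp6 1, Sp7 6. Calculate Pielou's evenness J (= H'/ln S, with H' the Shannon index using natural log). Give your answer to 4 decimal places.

0.6509

Total N = 10+5+12+4+63+1+6 = 101, so the proportions are 0.09901, 0.049505, 0.118812, 0.039604, 0.623762, 0.009901, 0.059406 (working shown to 6 dp, full precision carried).
H' = −Σ pᵢ ln pᵢ = −((-0.228964) + (-0.148796) + (-0.253095) + (-0.127874) + (-0.294407) + (-0.045694) + (-0.167724)) = 1.266555.
With S = 7 species, ln S = 1.945910, so J = 1.266555/1.945910 = 0.650880, i.e. 0.6509 to 4 decimal places.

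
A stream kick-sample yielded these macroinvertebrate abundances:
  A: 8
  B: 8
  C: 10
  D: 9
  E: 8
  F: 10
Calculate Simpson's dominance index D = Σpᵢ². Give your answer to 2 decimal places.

0.17

Total N = 8+8+10+9+8+10 = 53, so the proportions are 0.1509, 0.1509, 0.1887, 0.1698, 0.1509, 0.1887 (working shown to 4 dp, full precision carried).
D = 0.1509² + 0.1509² + 0.1887² + 0.1698² + 0.1509² + 0.1887² = 0.0228 + 0.0228 + 0.0356 + 0.0288 + 0.0228 + 0.0356 = 0.1684.
To 2 decimal places, D = 0.17.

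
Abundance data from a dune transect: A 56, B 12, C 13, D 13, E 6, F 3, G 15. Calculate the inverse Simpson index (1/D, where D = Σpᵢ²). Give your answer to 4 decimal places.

3.5813

Total N = 56+12+13+13+6+3+15 = 118, so the proportions are 0.47457627, 0.10169492, 0.11016949, 0.11016949, 0.05084746, 0.02542373, 0.12711864 (working shown to 8 dp, full precision carried).
D = 0.47457627² + 0.10169492² + 0.11016949² + 0.11016949² + 0.05084746² + 0.02542373² + 0.12711864² = 0.22522264 + 0.01034186 + 0.01213732 + 0.01213732 + 0.00258546 + 0.00064637 + 0.01615915 = 0.27923011.
So 1/D = 3.581276, i.e. 3.5813 to 4 decimal places.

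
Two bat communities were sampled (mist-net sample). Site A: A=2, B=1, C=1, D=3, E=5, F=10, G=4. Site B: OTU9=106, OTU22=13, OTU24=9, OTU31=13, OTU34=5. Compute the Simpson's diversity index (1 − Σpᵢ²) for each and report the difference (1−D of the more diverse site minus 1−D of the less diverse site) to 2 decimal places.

0.32

Site A: N=26, proportions 0.07692, 0.03846, 0.03846, 0.11538, 0.19231, 0.38462, 0.15385, giving 1−D = 0.76923 (working shown to 5 dp, full precision carried).
Site B: N=146, proportions 0.72603, 0.08904, 0.06164, 0.08904, 0.03425, giving 1−D = 0.45205.
Difference = |0.76923 − 0.45205| = 0.31718, i.e. 0.32 to 2 decimal places.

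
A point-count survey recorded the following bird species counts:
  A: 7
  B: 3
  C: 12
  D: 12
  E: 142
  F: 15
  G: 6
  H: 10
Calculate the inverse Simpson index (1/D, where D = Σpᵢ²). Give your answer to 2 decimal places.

Total N = 7+3+12+12+142+15+6+10 = 207, so the proportions are 0.03382, 0.01449, 0.05797, 0.05797, 0.68599, 0.07246, 0.02899, 0.04831 (working shown to 5 dp, full precision carried).
D = 0.03382² + 0.01449² + 0.05797² + 0.05797² + 0.68599² + 0.07246² + 0.02899² + 0.04831² = 0.00114 + 0.00021 + 0.00336 + 0.00336 + 0.47058 + 0.00525 + 0.00084 + 0.00233 = 0.48708.
So 1/D = 2.0530, i.e. 2.05 to 2 decimal places.

2.05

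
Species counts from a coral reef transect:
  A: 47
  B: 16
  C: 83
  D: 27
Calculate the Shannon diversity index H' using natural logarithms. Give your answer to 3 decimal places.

1.216

Total N = 47+16+83+27 = 173, so the proportions are 0.27168, 0.09249, 0.47977, 0.15607 (working shown to 5 dp, full precision carried).
Each pᵢ ln pᵢ term: 0.27168×(-1.30314)=-0.35403, 0.09249×(-2.38070)=-0.22018, 0.47977×(-0.73445)=-0.35237, 0.15607×(-1.85745)=-0.28989.
Sum = -1.21647, so H' = 1.216.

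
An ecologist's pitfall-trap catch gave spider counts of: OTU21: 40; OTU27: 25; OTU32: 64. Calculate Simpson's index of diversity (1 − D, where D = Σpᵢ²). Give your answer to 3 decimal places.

0.620

Total N = 40+25+64 = 129, so the proportions are 0.31008, 0.1938, 0.49612 (working shown to 5 dp, full precision carried).
D = 0.31008² + 0.1938² + 0.49612² = 0.09615 + 0.03756 + 0.24614 = 0.37984.
So 1 − D = 0.62016, i.e. 0.620 to 3 decimal places.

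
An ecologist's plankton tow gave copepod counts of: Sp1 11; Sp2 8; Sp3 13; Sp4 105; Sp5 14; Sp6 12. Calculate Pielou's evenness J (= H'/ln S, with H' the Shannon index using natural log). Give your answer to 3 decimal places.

Total N = 11+8+13+105+14+12 = 163, so the proportions are 0.06748, 0.04908, 0.07975, 0.64417, 0.08589, 0.07362 (working shown to 5 dp, full precision carried).
H' = −Σ pᵢ ln pᵢ = −((-0.18193) + (-0.14794) + (-0.20168) + (-0.28330) + (-0.21083) + (-0.19206)) = 1.21775.
With S = 6 species, ln S = 1.79176, so J = 1.21775/1.79176 = 0.67964, i.e. 0.680 to 3 decimal places.

0.680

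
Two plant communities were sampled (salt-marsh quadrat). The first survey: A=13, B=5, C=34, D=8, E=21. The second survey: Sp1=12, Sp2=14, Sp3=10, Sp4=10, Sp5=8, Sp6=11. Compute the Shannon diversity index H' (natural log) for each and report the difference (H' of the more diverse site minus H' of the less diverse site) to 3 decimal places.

0.368

The first survey: N=81, proportions 0.160494, 0.061728, 0.419753, 0.098765, 0.259259, giving H' = 1.408544 (working shown to 6 dp, full precision carried).
The second survey: N=65, proportions 0.184615, 0.215385, 0.153846, 0.153846, 0.123077, 0.169231, giving H' = 1.777006.
Difference = |1.408544 − 1.777006| = 0.368462, i.e. 0.368 to 3 decimal places.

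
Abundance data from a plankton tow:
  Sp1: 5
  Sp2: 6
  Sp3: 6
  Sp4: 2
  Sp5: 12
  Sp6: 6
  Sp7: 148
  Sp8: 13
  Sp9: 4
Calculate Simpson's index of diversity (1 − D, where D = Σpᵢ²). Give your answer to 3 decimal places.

0.452

Total N = 5+6+6+2+12+6+148+13+4 = 202, so the proportions are 0.02475, 0.0297, 0.0297, 0.0099, 0.05941, 0.0297, 0.73267, 0.06436, 0.0198 (working shown to 5 dp, full precision carried).
D = 0.02475² + 0.0297² + 0.0297² + 0.0099² + 0.05941² + 0.0297² + 0.73267² + 0.06436² + 0.0198² = 0.00061 + 0.00088 + 0.00088 + 0.00010 + 0.00353 + 0.00088 + 0.53681 + 0.00414 + 0.00039 = 0.54823.
So 1 − D = 0.45177, i.e. 0.452 to 3 decimal places.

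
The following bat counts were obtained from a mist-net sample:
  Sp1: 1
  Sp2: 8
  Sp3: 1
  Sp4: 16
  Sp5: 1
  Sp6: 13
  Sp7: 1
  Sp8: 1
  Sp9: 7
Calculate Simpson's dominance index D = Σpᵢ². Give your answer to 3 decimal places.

0.226

Total N = 1+8+1+16+1+13+1+1+7 = 49, so the proportions are 0.02041, 0.16327, 0.02041, 0.32653, 0.02041, 0.26531, 0.02041, 0.02041, 0.14286 (working shown to 5 dp, full precision carried).
D = 0.02041² + 0.16327² + 0.02041² + 0.32653² + 0.02041² + 0.26531² + 0.02041² + 0.02041² + 0.14286² = 0.00042 + 0.02666 + 0.00042 + 0.10662 + 0.00042 + 0.07039 + 0.00042 + 0.00042 + 0.02041 = 0.22616.
To 3 decimal places, D = 0.226.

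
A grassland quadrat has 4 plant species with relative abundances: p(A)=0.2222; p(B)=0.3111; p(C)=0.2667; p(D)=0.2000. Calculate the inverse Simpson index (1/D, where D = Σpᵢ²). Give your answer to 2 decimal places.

3.89

D = 0.2222² + 0.3111² + 0.2667² + 0.2² = 0.049373 + 0.096783 + 0.071129 + 0.040000 = 0.257285 (working shown to 6 dp, full precision carried).
So 1/D = 3.8867, i.e. 3.89 to 2 decimal places.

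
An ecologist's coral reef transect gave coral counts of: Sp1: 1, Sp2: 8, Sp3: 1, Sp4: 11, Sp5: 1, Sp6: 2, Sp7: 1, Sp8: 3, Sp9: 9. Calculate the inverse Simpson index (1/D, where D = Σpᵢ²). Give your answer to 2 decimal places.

Total N = 1+8+1+11+1+2+1+3+9 = 37, so the proportions are 0.027027, 0.216216, 0.027027, 0.297297, 0.027027, 0.054054, 0.027027, 0.081081, 0.243243 (working shown to 6 dp, full precision carried).
D = 0.027027² + 0.216216² + 0.027027² + 0.297297² + 0.027027² + 0.054054² + 0.027027² + 0.081081² + 0.243243² = 0.000730 + 0.046749 + 0.000730 + 0.088386 + 0.000730 + 0.002922 + 0.000730 + 0.006574 + 0.059167 = 0.206720.
So 1/D = 4.8375, i.e. 4.84 to 2 decimal places.

4.84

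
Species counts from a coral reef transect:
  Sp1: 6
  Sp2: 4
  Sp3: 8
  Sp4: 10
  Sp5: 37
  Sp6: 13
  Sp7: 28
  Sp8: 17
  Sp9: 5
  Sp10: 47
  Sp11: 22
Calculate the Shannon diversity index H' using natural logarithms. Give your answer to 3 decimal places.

Total N = 6+4+8+10+37+13+28+17+5+47+22 = 197, so the proportions are 0.03046, 0.0203, 0.04061, 0.05076, 0.18782, 0.06599, 0.14213, 0.08629, 0.02538, 0.23858, 0.11168 (working shown to 5 dp, full precision carried).
Each pᵢ ln pᵢ term: 0.03046×(-3.49144)=-0.10634, 0.0203×(-3.89691)=-0.07913, 0.04061×(-3.20376)=-0.13010, 0.05076×(-2.98062)=-0.15130, 0.18782×(-1.67229)=-0.31408, 0.06599×(-2.71825)=-0.17938, 0.14213×(-1.95100)=-0.27730, 0.08629×(-2.44999)=-0.21142, 0.02538×(-3.67377)=-0.09324, 0.23858×(-1.43306)=-0.34190, 0.11168×(-2.19216)=-0.24481.
Sum = -2.12900, so H' = 2.129.

2.129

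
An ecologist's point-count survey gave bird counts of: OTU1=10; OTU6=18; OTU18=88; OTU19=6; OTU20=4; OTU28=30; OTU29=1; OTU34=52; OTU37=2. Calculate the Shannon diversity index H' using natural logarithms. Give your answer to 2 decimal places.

Total N = 10+18+88+6+4+30+1+52+2 = 211, so the proportions are 0.0474, 0.0853, 0.4171, 0.0284, 0.019, 0.1422, 0.0047, 0.2464, 0.0095 (working shown to 4 dp, full precision carried).
Each pᵢ ln pᵢ term: 0.0474×(-3.0493)=-0.1445, 0.0853×(-2.4615)=-0.2100, 0.4171×(-0.8745)=-0.3647, 0.0284×(-3.5601)=-0.1012, 0.019×(-3.9656)=-0.0752, 0.1422×(-1.9507)=-0.2773, 0.0047×(-5.3519)=-0.0254, 0.2464×(-1.4006)=-0.3452, 0.0095×(-4.6587)=-0.0442.
Sum = -1.5877, so H' = 1.59.

1.59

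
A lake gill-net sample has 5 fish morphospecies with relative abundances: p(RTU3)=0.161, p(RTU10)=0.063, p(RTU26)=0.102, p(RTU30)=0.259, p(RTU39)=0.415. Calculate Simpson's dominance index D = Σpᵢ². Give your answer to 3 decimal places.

0.280

D = 0.161² + 0.063² + 0.102² + 0.259² + 0.415² = 0.02592 + 0.00397 + 0.01040 + 0.06708 + 0.17222 = 0.27960 (working shown to 5 dp, full precision carried).
To 3 decimal places, D = 0.280.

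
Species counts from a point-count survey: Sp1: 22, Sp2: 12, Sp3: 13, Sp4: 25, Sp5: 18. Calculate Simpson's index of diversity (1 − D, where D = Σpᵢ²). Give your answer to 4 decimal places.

Total N = 22+12+13+25+18 = 90, so the proportions are 0.244444, 0.133333, 0.144444, 0.277778, 0.2 (working shown to 6 dp, full precision carried).
D = 0.244444² + 0.133333² + 0.144444² + 0.277778² + 0.2² = 0.059753 + 0.017778 + 0.020864 + 0.077160 + 0.040000 = 0.215556.
So 1 − D = 0.784444, i.e. 0.7844 to 4 decimal places.

0.7844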